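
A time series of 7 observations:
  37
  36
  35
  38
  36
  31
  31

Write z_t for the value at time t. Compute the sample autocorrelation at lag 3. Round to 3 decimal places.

Mean z̄ = (37 + 36 + 35 + 38 + 36 + 31 + 31)/7 = 34.8571
Σ(z_t−z̄)(z_{t+3}−z̄) = (6.7347) + (1.3061) + (-0.5510) + (-12.1224) = -4.6327
Denominator Σ(z_t−z̄)² = 46.8571
r_3 = -4.6327 / 46.8571 = -0.099

-0.099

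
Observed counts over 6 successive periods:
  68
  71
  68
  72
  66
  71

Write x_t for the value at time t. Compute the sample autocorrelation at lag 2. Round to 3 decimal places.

Mean x̄ = (68 + 71 + 68 + 72 + 66 + 71)/6 = 69.3333
Σ(x_t−x̄)(x_{t+2}−x̄) = (1.7778) + (4.4444) + (4.4444) + (4.4444) = 15.1111
Denominator Σ(x_t−x̄)² = 27.3333
r_2 = 15.1111 / 27.3333 = 0.553

0.553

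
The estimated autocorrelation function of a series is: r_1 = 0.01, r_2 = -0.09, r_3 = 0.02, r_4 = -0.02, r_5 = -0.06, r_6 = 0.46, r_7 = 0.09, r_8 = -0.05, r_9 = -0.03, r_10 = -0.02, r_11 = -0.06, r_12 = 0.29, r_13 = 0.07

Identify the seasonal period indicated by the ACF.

6

The largest autocorrelation is r_6 = 0.46, with a weaker echo at lag 12 (0.29); the remaining lags stay at or below 0.09.
The dominant spike at lag 6 indicates a seasonal period of 6.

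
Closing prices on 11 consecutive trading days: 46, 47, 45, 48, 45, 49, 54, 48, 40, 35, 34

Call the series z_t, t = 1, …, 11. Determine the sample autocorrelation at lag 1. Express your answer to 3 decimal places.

0.582

Mean z̄ = (46 + 47 + 45 + 48 + 45 + 49 + 54 + 48 + 40 + 35 + 34)/11 = 44.6364
Numerator Σ_{t=1}^{10}(z_t−z̄)(z_{t+1}−z̄) = 212.0496
Denominator Σ(z_t−z̄)² = 364.5455
r_1 = 212.0496 / 364.5455 = 0.582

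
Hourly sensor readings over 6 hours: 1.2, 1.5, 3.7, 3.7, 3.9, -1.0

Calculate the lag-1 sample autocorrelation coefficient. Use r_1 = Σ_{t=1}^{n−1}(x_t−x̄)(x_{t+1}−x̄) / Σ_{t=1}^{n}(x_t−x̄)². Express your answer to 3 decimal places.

Mean x̄ = (1.2 + 1.5 + 3.7 + 3.7 + 3.9 − 1.0)/6 = 2.1667
Deviations from mean: -0.9667, -0.6667, 1.5333, 1.5333, 1.7333, -3.1667
Σ(x_t−x̄)(x_{t+1}−x̄) = (0.6444) + (-1.0222) + (2.3511) + (2.6578) + (-5.4889) = -0.8578
Denominator Σ(x_t−x̄)² = 19.1133
r_1 = -0.8578 / 19.1133 = -0.045

-0.045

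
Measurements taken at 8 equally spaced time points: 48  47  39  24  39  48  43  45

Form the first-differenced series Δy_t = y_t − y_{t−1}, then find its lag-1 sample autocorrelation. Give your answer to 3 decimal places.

First differences Δy: -1, -8, -15, 15, 9, -5, 2
Mean of differences = -0.4286
Numerator Σ(Δy_t−Δȳ)(Δy_{t+1}−Δȳ) = -18.8980
Denominator Σ(Δy_t−Δȳ)² = 623.7143
r_1(Δy) = -18.8980 / 623.7143 = -0.030

-0.030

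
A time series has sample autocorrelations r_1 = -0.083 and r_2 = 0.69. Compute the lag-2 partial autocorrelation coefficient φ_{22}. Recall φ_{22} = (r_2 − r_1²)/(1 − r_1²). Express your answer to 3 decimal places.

φ_{22} = (r_2 − r_1²) / (1 − r_1²)
r_1² = (-0.083)² = 0.006889
Numerator = 0.69 − 0.0069 = 0.6831; denominator = 1 − 0.0069 = 0.9931
φ_{22} = 0.6831 / 0.9931 = 0.688

0.688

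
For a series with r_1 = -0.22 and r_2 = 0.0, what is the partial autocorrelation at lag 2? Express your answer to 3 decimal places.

φ_{22} = (r_2 − r_1²) / (1 − r_1²)
r_1² = (-0.22)² = 0.0484
Numerator = 0.0 − 0.0484 = -0.0484; denominator = 1 − 0.0484 = 0.9516
φ_{22} = -0.0484 / 0.9516 = -0.051

-0.051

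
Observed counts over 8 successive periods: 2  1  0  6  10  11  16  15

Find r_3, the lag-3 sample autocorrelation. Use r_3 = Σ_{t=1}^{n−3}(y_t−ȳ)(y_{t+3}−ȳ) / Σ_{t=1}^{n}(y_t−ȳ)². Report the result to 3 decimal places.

Mean ȳ = (2 + 1 + 0 + 6 + 10 + 11 + 16 + 15)/8 = 7.6250
Σ(y_t−ȳ)(y_{t+3}−ȳ) = (9.1406) + (-15.7344) + (-25.7344) + (-13.6094) + (17.5156) = -28.4219
Denominator Σ(y_t−ȳ)² = 277.8750
r_3 = -28.4219 / 277.8750 = -0.102

-0.102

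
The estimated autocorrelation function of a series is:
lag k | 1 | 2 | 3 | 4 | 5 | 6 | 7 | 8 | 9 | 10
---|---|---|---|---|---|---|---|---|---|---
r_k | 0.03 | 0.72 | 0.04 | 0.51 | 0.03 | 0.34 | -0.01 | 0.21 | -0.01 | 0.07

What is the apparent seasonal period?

2

The largest autocorrelation is r_2 = 0.72, with weaker echoes at lags 4 (0.51), 6 (0.34) and 8 (0.21); the remaining lags stay at or below 0.07.
The dominant spike at lag 2 indicates a seasonal period of 2.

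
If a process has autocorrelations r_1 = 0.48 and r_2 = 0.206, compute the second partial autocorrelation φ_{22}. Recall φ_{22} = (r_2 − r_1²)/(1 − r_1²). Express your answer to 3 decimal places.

-0.032

φ_{22} = (r_2 − r_1²) / (1 − r_1²)
r_1² = (0.48)² = 0.2304
Numerator = 0.206 − 0.2304 = -0.0244; denominator = 1 − 0.2304 = 0.7696
φ_{22} = -0.0244 / 0.7696 = -0.032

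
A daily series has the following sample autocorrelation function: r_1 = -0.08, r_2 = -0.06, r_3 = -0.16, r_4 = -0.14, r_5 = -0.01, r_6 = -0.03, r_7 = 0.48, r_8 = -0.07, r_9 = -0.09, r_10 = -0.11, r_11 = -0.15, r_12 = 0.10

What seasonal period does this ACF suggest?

7

The largest autocorrelation is r_7 = 0.48; the remaining lags stay at or below 0.10.
The dominant spike at lag 7 indicates a seasonal period of 7.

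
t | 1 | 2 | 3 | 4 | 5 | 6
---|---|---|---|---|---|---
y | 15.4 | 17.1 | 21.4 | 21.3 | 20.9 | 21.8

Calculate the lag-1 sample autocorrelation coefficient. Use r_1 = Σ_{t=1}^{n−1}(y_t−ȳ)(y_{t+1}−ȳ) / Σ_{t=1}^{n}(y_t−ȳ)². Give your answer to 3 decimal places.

Mean ȳ = (15.4 + 17.1 + 21.4 + 21.3 + 20.9 + 21.8)/6 = 19.6500
Deviations from mean: -4.2500, -2.5500, 1.7500, 1.6500, 1.2500, 2.1500
Numerator Σ_{t=1}^{5}(y_t−ȳ)(y_{t+1}−ȳ) = 14.0125
Denominator Σ(y_t−ȳ)² = 36.5350
r_1 = 14.0125 / 36.5350 = 0.384

0.384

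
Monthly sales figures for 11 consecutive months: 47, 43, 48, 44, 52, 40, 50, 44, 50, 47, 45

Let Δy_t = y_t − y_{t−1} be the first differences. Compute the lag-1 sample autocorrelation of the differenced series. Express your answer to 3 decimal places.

First differences Δy: -4, 5, -4, 8, -12, 10, -6, 6, -3, -2
Mean of differences = -0.2000
Numerator Σ(Δy_t−Δȳ)(Δy_{t+1}−Δȳ) = -395.2400
Denominator Σ(Δy_t−Δȳ)² = 449.6000
r_1(Δy) = -395.2400 / 449.6000 = -0.879

-0.879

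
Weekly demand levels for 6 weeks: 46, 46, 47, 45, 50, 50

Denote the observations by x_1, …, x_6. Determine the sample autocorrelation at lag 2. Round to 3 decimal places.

Mean x̄ = (46 + 46 + 47 + 45 + 50 + 50)/6 = 47.3333
Numerator Σ_{t=1}^{4}(x_t−x̄)(x_{t+2}−x̄) = -3.5556
Denominator Σ(x_t−x̄)² = 23.3333
r_2 = -3.5556 / 23.3333 = -0.152

-0.152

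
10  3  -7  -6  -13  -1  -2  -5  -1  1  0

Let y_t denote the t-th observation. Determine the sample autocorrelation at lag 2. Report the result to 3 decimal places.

Mean ȳ = (10 + 3 − 7 − 6 − 13 − 1 − 2 − 5 − 1 + 1 + 0)/11 = -1.9091
Numerator Σ_{t=1}^{9}(y_t−ȳ)(y_{t+2}−ȳ) = -37.1074
Denominator Σ(y_t−ȳ)² = 354.9091
r_2 = -37.1074 / 354.9091 = -0.105

-0.105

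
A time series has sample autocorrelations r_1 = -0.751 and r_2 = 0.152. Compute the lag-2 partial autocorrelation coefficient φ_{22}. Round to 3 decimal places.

φ_{22} = (r_2 − r_1²) / (1 − r_1²)
r_1² = (-0.751)² = 0.564001
Numerator = 0.152 − 0.5640 = -0.4120; denominator = 1 − 0.5640 = 0.4360
φ_{22} = -0.4120 / 0.4360 = -0.945

-0.945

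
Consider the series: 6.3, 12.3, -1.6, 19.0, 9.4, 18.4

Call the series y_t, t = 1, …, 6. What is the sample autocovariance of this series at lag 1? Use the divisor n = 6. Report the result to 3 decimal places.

-24.977

Mean ȳ = (6.3 + 12.3 − 1.6 + 19.0 + 9.4 + 18.4)/6 = 10.6333
Deviations: -4.3333, 1.6667, -12.2333, 8.3667, -1.2333, 7.7667
Σ_{t=1}^{5}(y_t−ȳ)(y_{t+1}−ȳ) = -149.8611
γ_1 = -149.8611 / 6 = -24.977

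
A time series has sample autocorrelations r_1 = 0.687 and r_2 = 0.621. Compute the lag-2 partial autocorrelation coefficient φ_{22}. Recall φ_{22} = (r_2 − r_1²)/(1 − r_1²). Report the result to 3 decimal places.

0.282

φ_{22} = (r_2 − r_1²) / (1 − r_1²)
r_1² = (0.687)² = 0.471969
Numerator = 0.621 − 0.4720 = 0.1490; denominator = 1 − 0.4720 = 0.5280
φ_{22} = 0.1490 / 0.5280 = 0.282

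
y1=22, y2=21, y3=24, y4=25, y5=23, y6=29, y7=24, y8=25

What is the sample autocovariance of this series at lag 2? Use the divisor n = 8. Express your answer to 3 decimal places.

Mean ȳ = (22 + 21 + 24 + 25 + 23 + 29 + 24 + 25)/8 = 24.1250
Deviations: -2.1250, -3.1250, -0.1250, 0.8750, -1.1250, 4.8750, -0.1250, 0.8750
Σ_{t=1}^{6}(y_t−ȳ)(y_{t+2}−ȳ) = 6.3438
γ_2 = 6.3438 / 8 = 0.793

0.793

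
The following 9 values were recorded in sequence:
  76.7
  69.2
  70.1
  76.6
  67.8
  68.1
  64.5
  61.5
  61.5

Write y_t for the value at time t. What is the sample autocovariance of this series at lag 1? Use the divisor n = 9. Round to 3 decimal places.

10.326

Mean ȳ = (76.7 + 69.2 + 70.1 + 76.6 + 67.8 + 68.1 + 64.5 + 61.5 + 61.5)/9 = 68.4444
Σ_{t=1}^{8}(y_t−ȳ)(y_{t+1}−ȳ) = 92.9325
γ_1 = 92.9325 / 9 = 10.326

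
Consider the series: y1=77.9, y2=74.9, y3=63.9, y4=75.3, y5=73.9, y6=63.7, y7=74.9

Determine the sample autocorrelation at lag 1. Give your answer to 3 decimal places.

-0.329

Mean ȳ = (77.9 + 74.9 + 63.9 + 75.3 + 73.9 + 63.7 + 74.9)/7 = 72.0714
Deviations from mean: 5.8286, 2.8286, -8.1714, 3.2286, 1.8286, -8.3714, 2.8286
Σ(y_t−ȳ)(y_{t+1}−ȳ) = (16.4865) + (-23.1135) + (-26.3820) + (5.9037) + (-15.3078) + (-23.6792) = -66.0922
Denominator Σ(y_t−ȳ)² = 200.5943
r_1 = -66.0922 / 200.5943 = -0.329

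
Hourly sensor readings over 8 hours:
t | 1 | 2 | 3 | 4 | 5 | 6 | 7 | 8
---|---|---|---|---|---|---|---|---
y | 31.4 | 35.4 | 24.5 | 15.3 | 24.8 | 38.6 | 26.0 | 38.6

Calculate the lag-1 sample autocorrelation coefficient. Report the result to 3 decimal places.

0.023

Mean ȳ = (31.4 + 35.4 + 24.5 + 15.3 + 24.8 + 38.6 + 26.0 + 38.6)/8 = 29.3250
Deviations from mean: 2.0750, 6.0750, -4.8250, -14.0250, -4.5250, 9.2750, -3.3250, 9.2750
Numerator Σ_{t=1}^{7}(y_t−ȳ)(y_{t+1}−ȳ) = 10.7794
Denominator Σ(y_t−ȳ)² = 464.7750
r_1 = 10.7794 / 464.7750 = 0.023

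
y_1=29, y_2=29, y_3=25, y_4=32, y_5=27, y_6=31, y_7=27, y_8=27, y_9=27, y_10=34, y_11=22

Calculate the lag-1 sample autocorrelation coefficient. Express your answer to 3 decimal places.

-0.585

Mean ȳ = (29 + 29 + 25 + 32 + 27 + 31 + 27 + 27 + 27 + 34 + 22)/11 = 28.1818
Numerator Σ_{t=1}^{10}(y_t−ȳ)(y_{t+1}−ȳ) = -65.3058
Denominator Σ(y_t−ȳ)² = 111.6364
r_1 = -65.3058 / 111.6364 = -0.585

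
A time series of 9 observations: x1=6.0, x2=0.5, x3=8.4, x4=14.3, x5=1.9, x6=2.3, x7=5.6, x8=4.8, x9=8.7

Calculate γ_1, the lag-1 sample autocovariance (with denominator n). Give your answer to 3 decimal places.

Mean x̄ = (6.0 + 0.5 + 8.4 + 14.3 + 1.9 + 2.3 + 5.6 + 4.8 + 8.7)/9 = 5.8333
Σ_{t=1}^{8}(x_t−x̄)(x_{t+1}−x̄) = -14.1478
γ_1 = -14.1478 / 9 = -1.572

-1.572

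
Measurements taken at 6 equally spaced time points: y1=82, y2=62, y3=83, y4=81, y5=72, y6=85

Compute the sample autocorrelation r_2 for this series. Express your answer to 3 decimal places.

-0.086

Mean ȳ = (82 + 62 + 83 + 81 + 72 + 85)/6 = 77.5000
Deviations from mean: 4.5000, -15.5000, 5.5000, 3.5000, -5.5000, 7.5000
Numerator Σ_{t=1}^{4}(y_t−ȳ)(y_{t+2}−ȳ) = -33.5000
Denominator Σ(y_t−ȳ)² = 389.5000
r_2 = -33.5000 / 389.5000 = -0.086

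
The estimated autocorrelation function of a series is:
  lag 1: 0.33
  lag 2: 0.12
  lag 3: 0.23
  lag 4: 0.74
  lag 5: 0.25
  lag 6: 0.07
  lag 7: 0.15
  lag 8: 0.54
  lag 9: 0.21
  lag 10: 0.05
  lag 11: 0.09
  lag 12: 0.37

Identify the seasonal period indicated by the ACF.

4

The largest autocorrelation is r_4 = 0.74, with weaker echoes at lags 8 (0.54) and 12 (0.37); the remaining lags stay at or below 0.33. The elevated value at lag 1 (0.33), dropping to 0.12 at lag 2, reflects decaying short-term dependence rather than seasonality.
The dominant spike at lag 4 indicates a seasonal period of 4.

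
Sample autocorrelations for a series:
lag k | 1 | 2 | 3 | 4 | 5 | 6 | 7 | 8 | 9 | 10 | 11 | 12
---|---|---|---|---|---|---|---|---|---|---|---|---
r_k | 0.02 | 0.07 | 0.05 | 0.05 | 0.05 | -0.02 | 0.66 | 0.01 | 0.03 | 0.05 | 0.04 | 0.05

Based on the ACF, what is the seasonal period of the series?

The largest autocorrelation is r_7 = 0.66; the remaining lags stay at or below 0.07.
The dominant spike at lag 7 indicates a seasonal period of 7.

7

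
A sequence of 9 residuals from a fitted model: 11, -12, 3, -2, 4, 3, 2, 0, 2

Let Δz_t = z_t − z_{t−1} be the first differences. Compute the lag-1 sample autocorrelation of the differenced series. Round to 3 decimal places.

-0.546

First differences Δz: -23, 15, -5, 6, -1, -1, -2, 2
Mean of differences = -1.1250
Numerator Σ(Δz_t−Δz̄)(Δz_{t+1}−Δz̄) = -444.7656
Denominator Σ(Δz_t−Δz̄)² = 814.8750
r_1(Δz) = -444.7656 / 814.8750 = -0.546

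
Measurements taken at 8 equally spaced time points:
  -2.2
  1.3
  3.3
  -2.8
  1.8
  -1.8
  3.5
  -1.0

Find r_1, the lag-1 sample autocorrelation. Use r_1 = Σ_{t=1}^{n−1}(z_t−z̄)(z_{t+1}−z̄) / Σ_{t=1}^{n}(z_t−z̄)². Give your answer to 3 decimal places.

-0.615

Mean z̄ = (-2.2 + 1.3 + 3.3 − 2.8 + 1.8 − 1.8 + 3.5 − 1.0)/8 = 0.2625
Deviations from mean: -2.4625, 1.0375, 3.0375, -3.0625, 1.5375, -2.0625, 3.2375, -1.2625
Σ(z_t−z̄)(z_{t+1}−z̄) = (-2.5548) + (3.1514) + (-9.3023) + (-4.7086) + (-3.1711) + (-6.6773) + (-4.0873) = -27.3502
Denominator Σ(z_t−z̄)² = 44.4388
r_1 = -27.3502 / 44.4388 = -0.615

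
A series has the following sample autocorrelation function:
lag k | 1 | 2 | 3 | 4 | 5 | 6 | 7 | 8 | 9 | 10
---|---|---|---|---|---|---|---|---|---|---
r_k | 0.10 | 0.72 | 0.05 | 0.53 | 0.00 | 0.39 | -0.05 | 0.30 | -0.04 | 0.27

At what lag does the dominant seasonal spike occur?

The largest autocorrelation is r_2 = 0.72, with weaker echoes at lags 4 (0.53), 6 (0.39), 8 (0.30) and 10 (0.27); the remaining lags stay at or below 0.10.
The dominant spike at lag 2 indicates a seasonal period of 2.

2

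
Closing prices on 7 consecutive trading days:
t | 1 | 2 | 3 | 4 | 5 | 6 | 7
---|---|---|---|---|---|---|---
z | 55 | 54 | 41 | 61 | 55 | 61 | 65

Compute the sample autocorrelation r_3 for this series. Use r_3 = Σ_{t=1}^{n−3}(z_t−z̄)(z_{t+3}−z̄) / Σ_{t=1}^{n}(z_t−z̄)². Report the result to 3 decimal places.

Mean z̄ = (55 + 54 + 41 + 61 + 55 + 61 + 65)/7 = 56.0000
Deviations from mean: -1.0000, -2.0000, -15.0000, 5.0000, -1.0000, 5.0000, 9.0000
Numerator Σ_{t=1}^{4}(z_t−z̄)(z_{t+3}−z̄) = -33.0000
Denominator Σ(z_t−z̄)² = 362.0000
r_3 = -33.0000 / 362.0000 = -0.091

-0.091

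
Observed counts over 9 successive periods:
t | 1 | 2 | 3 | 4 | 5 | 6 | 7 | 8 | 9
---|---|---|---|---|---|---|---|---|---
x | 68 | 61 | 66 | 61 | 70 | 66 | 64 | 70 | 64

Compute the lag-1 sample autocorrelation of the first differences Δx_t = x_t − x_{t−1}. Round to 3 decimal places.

-0.655

First differences Δx: -7, 5, -5, 9, -4, -2, 6, -6
Mean of differences = -0.5000
Numerator Σ(Δx_t−Δx̄)(Δx_{t+1}−Δx̄) = -176.7500
Denominator Σ(Δx_t−Δx̄)² = 270.0000
r_1(Δx) = -176.7500 / 270.0000 = -0.655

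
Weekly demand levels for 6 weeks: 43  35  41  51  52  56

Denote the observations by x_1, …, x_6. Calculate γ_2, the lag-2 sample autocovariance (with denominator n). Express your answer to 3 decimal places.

Mean x̄ = (43 + 35 + 41 + 51 + 52 + 56)/6 = 46.3333
Deviations: -3.3333, -11.3333, -5.3333, 4.6667, 5.6667, 9.6667
Σ_{t=1}^{4}(x_t−x̄)(x_{t+2}−x̄) = -20.2222
γ_2 = -20.2222 / 6 = -3.370

-3.370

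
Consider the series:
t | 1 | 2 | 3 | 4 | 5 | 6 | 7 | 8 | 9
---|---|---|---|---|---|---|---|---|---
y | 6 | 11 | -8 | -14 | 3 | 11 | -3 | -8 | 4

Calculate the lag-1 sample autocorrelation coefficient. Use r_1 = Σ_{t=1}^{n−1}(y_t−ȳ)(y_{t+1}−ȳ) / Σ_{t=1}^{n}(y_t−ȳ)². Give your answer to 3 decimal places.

Mean ȳ = (6 + 11 − 8 − 14 + 3 + 11 − 3 − 8 + 4)/9 = 0.2222
Numerator Σ_{t=1}^{8}(y_t−ȳ)(y_{t+1}−ȳ) = 41.7284
Denominator Σ(y_t−ȳ)² = 635.5556
r_1 = 41.7284 / 635.5556 = 0.066

0.066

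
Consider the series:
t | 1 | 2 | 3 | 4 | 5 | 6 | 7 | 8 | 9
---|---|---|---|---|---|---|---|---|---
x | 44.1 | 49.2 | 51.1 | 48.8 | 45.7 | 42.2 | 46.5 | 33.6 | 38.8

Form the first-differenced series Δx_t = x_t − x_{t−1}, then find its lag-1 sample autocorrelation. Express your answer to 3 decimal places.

First differences Δx: 5.1, 1.9, -2.3, -3.1, -3.5, 4.3, -12.9, 5.2
Mean of differences = -0.6625
Numerator Σ(Δx_t−Δx̄)(Δx_{t+1}−Δx̄) = -125.0739
Denominator Σ(Δx_t−Δx̄)² = 265.1988
r_1(Δx) = -125.0739 / 265.1988 = -0.472

-0.472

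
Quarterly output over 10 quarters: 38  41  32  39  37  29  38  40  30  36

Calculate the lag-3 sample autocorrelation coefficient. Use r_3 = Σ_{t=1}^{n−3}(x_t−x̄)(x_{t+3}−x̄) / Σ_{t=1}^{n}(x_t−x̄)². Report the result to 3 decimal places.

0.569

Mean x̄ = (38 + 41 + 32 + 39 + 37 + 29 + 38 + 40 + 30 + 36)/10 = 36.0000
Numerator Σ_{t=1}^{7}(x_t−x̄)(x_{t+3}−x̄) = 91.0000
Denominator Σ(x_t−x̄)² = 160.0000
r_3 = 91.0000 / 160.0000 = 0.569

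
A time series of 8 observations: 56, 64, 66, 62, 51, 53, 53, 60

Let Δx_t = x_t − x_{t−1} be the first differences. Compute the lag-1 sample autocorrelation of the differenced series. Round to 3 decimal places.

0.141

First differences Δx: 8, 2, -4, -11, 2, 0, 7
Mean of differences = 0.5714
Numerator Σ(Δx_t−Δx̄)(Δx_{t+1}−Δx̄) = 35.9592
Denominator Σ(Δx_t−Δx̄)² = 255.7143
r_1(Δx) = 35.9592 / 255.7143 = 0.141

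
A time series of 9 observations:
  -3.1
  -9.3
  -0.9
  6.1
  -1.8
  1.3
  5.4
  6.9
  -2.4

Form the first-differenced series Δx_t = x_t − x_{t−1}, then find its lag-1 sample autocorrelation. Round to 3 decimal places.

First differences Δx: -6.2, 8.4, 7.0, -7.9, 3.1, 4.1, 1.5, -9.3
Mean of differences = 0.0875
Numerator Σ(Δx_t−Δx̄)(Δx_{t+1}−Δx̄) = -69.5852
Denominator Σ(Δx_t−Δx̄)² = 335.5088
r_1(Δx) = -69.5852 / 335.5088 = -0.207

-0.207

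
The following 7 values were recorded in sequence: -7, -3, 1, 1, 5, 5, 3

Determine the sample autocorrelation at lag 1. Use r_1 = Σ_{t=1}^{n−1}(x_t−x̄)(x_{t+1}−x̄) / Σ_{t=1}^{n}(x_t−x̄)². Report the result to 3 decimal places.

0.494

Mean x̄ = (-7 − 3 + 1 + 1 + 5 + 5 + 3)/7 = 0.7143
Deviations from mean: -7.7143, -3.7143, 0.2857, 0.2857, 4.2857, 4.2857, 2.2857
Σ(x_t−x̄)(x_{t+1}−x̄) = (28.6531) + (-1.0612) + (0.0816) + (1.2245) + (18.3673) + (9.7959) = 57.0612
Denominator Σ(x_t−x̄)² = 115.4286
r_1 = 57.0612 / 115.4286 = 0.494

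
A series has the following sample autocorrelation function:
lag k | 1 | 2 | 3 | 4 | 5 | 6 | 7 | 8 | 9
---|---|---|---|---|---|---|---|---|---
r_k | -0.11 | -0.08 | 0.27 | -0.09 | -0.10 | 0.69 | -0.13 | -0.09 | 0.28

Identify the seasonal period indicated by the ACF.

6

The largest autocorrelation is r_6 = 0.69; the remaining lags stay at or below 0.28.
The dominant spike at lag 6 indicates a seasonal period of 6.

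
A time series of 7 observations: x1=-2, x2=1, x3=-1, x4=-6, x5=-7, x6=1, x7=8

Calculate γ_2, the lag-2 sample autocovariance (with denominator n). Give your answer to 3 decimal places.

Mean x̄ = (-2 + 1 − 1 − 6 − 7 + 1 + 8)/7 = -0.8571
Σ_{t=1}^{5}(x_t−x̄)(x_{t+2}−x̄) = -72.4694
γ_2 = -72.4694 / 7 = -10.353

-10.353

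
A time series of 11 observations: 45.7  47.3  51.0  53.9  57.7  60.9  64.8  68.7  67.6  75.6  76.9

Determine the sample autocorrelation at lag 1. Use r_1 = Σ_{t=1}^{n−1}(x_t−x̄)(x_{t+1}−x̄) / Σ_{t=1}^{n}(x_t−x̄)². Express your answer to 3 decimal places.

0.728

Mean x̄ = (45.7 + 47.3 + 51.0 + 53.9 + 57.7 + 60.9 + 64.8 + 68.7 + 67.6 + 75.6 + 76.9)/11 = 60.9182
Numerator Σ_{t=1}^{10}(x_t−x̄)(x_{t+1}−x̄) = 849.4406
Denominator Σ(x_t−x̄)² = 1166.2764
r_1 = 849.4406 / 1166.2764 = 0.728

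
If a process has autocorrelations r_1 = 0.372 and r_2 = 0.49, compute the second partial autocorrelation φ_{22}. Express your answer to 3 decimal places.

φ_{22} = (r_2 − r_1²) / (1 − r_1²)
r_1² = (0.372)² = 0.138384
Numerator = 0.49 − 0.1384 = 0.3516; denominator = 1 − 0.1384 = 0.8616
φ_{22} = 0.3516 / 0.8616 = 0.408

0.408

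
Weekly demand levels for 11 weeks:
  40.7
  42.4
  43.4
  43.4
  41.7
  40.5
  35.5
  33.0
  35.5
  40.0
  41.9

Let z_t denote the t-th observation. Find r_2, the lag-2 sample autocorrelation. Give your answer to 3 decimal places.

Mean z̄ = (40.7 + 42.4 + 43.4 + 43.4 + 41.7 + 40.5 + 35.5 + 33.0 + 35.5 + 40.0 + 41.9)/11 = 39.8182
Numerator Σ_{t=1}^{9}(z_t−z̄)(z_{t+2}−z̄) = 17.2312
Denominator Σ(z_t−z̄)² = 125.2564
r_2 = 17.2312 / 125.2564 = 0.138

0.138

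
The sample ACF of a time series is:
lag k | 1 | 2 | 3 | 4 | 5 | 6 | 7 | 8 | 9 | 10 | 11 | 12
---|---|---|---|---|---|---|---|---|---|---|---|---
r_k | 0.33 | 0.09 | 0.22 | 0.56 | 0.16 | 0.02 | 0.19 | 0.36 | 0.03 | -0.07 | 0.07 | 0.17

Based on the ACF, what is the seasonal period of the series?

The largest autocorrelation is r_4 = 0.56, with a weaker echo at lag 8 (0.36); the remaining lags stay at or below 0.33. The elevated value at lag 1 (0.33), dropping to 0.09 at lag 2, reflects decaying short-term dependence rather than seasonality.
The dominant spike at lag 4 indicates a seasonal period of 4.

4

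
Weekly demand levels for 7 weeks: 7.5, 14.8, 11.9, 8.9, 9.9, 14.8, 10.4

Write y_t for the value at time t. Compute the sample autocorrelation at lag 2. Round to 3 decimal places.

Mean ȳ = (7.5 + 14.8 + 11.9 + 8.9 + 9.9 + 14.8 + 10.4)/7 = 11.1714
Deviations from mean: -3.6714, 3.6286, 0.7286, -2.2714, -1.2714, 3.6286, -0.7714
Σ(y_t−ȳ)(y_{t+2}−ȳ) = (-2.6749) + (-8.2420) + (-0.9263) + (-8.2420) + (0.9808) = -19.1045
Denominator Σ(y_t−ȳ)² = 47.7143
r_2 = -19.1045 / 47.7143 = -0.400

-0.400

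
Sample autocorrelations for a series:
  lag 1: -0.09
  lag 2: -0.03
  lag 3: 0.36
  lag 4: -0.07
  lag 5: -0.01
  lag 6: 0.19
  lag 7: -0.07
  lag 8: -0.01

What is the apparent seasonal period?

3

The largest autocorrelation is r_3 = 0.36, with a weaker echo at lag 6 (0.19); the remaining lags stay at or below -0.01.
The dominant spike at lag 3 indicates a seasonal period of 3.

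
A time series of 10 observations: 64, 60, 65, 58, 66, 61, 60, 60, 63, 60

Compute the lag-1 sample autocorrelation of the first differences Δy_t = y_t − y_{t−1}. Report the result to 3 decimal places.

First differences Δy: -4, 5, -7, 8, -5, -1, 0, 3, -3
Mean of differences = -0.4444
Numerator Σ(Δy_t−Δȳ)(Δy_{t+1}−Δȳ) = -153.8642
Denominator Σ(Δy_t−Δȳ)² = 196.2222
r_1(Δy) = -153.8642 / 196.2222 = -0.784

-0.784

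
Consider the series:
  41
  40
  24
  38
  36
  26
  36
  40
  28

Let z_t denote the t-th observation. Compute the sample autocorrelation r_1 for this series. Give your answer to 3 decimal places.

Mean z̄ = (41 + 40 + 24 + 38 + 36 + 26 + 36 + 40 + 28)/9 = 34.3333
Numerator Σ_{t=1}^{8}(z_t−z̄)(z_{t+1}−z̄) = -106.7778
Denominator Σ(z_t−z̄)² = 344.0000
r_1 = -106.7778 / 344.0000 = -0.310

-0.310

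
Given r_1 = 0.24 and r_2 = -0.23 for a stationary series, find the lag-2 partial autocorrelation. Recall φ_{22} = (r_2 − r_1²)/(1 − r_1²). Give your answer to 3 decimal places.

-0.305

φ_{22} = (r_2 − r_1²) / (1 − r_1²)
r_1² = (0.24)² = 0.0576
Numerator = -0.23 − 0.0576 = -0.2876; denominator = 1 − 0.0576 = 0.9424
φ_{22} = -0.2876 / 0.9424 = -0.305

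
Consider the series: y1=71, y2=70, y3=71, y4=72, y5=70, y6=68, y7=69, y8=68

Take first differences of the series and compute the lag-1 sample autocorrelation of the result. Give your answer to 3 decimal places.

-0.138

First differences Δy: -1, 1, 1, -2, -2, 1, -1
Mean of differences = -0.4286
Numerator Σ(Δy_t−Δȳ)(Δy_{t+1}−Δȳ) = -1.6122
Denominator Σ(Δy_t−Δȳ)² = 11.7143
r_1(Δy) = -1.6122 / 11.7143 = -0.138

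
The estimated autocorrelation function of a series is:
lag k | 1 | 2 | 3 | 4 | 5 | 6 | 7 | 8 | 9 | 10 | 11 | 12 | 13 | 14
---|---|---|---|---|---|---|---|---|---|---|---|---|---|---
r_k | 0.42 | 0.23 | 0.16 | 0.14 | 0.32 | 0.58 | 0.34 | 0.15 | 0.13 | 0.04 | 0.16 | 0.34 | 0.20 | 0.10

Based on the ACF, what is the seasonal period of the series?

The largest autocorrelation is r_6 = 0.58; the remaining lags stay at or below 0.42. The elevated value at lag 1 (0.42), dropping to 0.23 at lag 2, reflects decaying short-term dependence rather than seasonality.
The dominant spike at lag 6 indicates a seasonal period of 6.

6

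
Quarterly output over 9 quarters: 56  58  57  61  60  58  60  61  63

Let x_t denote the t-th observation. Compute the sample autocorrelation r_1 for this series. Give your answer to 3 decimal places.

Mean x̄ = (56 + 58 + 57 + 61 + 60 + 58 + 60 + 61 + 63)/9 = 59.3333
Numerator Σ_{t=1}^{8}(x_t−x̄)(x_{t+1}−x̄) = 10.2222
Denominator Σ(x_t−x̄)² = 40.0000
r_1 = 10.2222 / 40.0000 = 0.256

0.256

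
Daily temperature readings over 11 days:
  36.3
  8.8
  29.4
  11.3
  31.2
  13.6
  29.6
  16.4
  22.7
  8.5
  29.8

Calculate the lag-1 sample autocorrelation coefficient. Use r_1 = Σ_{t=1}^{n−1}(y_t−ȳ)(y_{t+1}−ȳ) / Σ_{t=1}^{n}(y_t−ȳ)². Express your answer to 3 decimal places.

-0.752

Mean ȳ = (36.3 + 8.8 + 29.4 + 11.3 + 31.2 + 13.6 + 29.6 + 16.4 + 22.7 + 8.5 + 29.8)/11 = 21.6000
Numerator Σ_{t=1}^{10}(y_t−ȳ)(y_{t+1}−ȳ) = -777.1700
Denominator Σ(y_t−ȳ)² = 1034.1200
r_1 = -777.1700 / 1034.1200 = -0.752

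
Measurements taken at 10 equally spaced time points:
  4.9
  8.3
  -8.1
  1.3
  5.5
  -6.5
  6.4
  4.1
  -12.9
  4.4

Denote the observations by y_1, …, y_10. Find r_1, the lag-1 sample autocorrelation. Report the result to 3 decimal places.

-0.403

Mean ȳ = (4.9 + 8.3 − 8.1 + 1.3 + 5.5 − 6.5 + 6.4 + 4.1 − 12.9 + 4.4)/10 = 0.7400
Numerator Σ_{t=1}^{9}(y_t−ȳ)(y_{t+1}−ȳ) = -189.8416
Denominator Σ(y_t−ȳ)² = 470.7640
r_1 = -189.8416 / 470.7640 = -0.403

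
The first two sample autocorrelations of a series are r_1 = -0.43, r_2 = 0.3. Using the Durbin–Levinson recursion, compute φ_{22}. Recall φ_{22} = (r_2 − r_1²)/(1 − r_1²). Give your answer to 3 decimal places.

φ_{22} = (r_2 − r_1²) / (1 − r_1²)
r_1² = (-0.43)² = 0.1849
Numerator = 0.3 − 0.1849 = 0.1151; denominator = 1 − 0.1849 = 0.8151
φ_{22} = 0.1151 / 0.8151 = 0.141

0.141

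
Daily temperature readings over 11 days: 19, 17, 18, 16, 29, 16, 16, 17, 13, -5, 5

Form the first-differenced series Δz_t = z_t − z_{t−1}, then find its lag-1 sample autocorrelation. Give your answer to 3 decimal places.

First differences Δz: -2, 1, -2, 13, -13, 0, 1, -4, -18, 10
Mean of differences = -1.4000
Numerator Σ(Δz_t−Δz̄)(Δz_{t+1}−Δz̄) = -343.7600
Denominator Σ(Δz_t−Δz̄)² = 768.4000
r_1(Δz) = -343.7600 / 768.4000 = -0.447

-0.447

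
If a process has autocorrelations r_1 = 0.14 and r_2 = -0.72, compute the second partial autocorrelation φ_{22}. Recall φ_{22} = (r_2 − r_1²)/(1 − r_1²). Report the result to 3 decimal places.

φ_{22} = (r_2 − r_1²) / (1 − r_1²)
r_1² = (0.14)² = 0.0196
Numerator = -0.72 − 0.0196 = -0.7396; denominator = 1 − 0.0196 = 0.9804
φ_{22} = -0.7396 / 0.9804 = -0.754

-0.754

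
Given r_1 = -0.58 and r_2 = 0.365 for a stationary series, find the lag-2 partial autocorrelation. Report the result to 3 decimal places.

φ_{22} = (r_2 − r_1²) / (1 − r_1²)
r_1² = (-0.58)² = 0.3364
Numerator = 0.365 − 0.3364 = 0.0286; denominator = 1 − 0.3364 = 0.6636
φ_{22} = 0.0286 / 0.6636 = 0.043

0.043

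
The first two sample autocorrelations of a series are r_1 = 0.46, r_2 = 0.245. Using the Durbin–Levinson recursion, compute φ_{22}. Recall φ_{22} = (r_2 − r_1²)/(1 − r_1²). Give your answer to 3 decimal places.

φ_{22} = (r_2 − r_1²) / (1 − r_1²)
r_1² = (0.46)² = 0.2116
Numerator = 0.245 − 0.2116 = 0.0334; denominator = 1 − 0.2116 = 0.7884
φ_{22} = 0.0334 / 0.7884 = 0.042

0.042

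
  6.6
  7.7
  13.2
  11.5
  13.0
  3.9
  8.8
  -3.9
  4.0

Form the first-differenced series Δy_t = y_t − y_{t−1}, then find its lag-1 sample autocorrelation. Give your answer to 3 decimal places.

First differences Δy: 1.1, 5.5, -1.7, 1.5, -9.1, 4.9, -12.7, 7.9
Mean of differences = -0.3250
Numerator Σ(Δy_t−Δȳ)(Δy_{t+1}−Δȳ) = -230.5256
Denominator Σ(Δy_t−Δȳ)² = 366.2750
r_1(Δy) = -230.5256 / 366.2750 = -0.629

-0.629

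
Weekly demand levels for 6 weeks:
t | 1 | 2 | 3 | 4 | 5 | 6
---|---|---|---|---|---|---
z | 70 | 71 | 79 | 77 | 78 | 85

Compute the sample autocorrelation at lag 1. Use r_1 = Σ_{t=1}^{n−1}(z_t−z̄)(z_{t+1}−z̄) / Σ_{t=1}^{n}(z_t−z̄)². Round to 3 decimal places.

0.241

Mean z̄ = (70 + 71 + 79 + 77 + 78 + 85)/6 = 76.6667
Deviations from mean: -6.6667, -5.6667, 2.3333, 0.3333, 1.3333, 8.3333
Σ(z_t−z̄)(z_{t+1}−z̄) = (37.7778) + (-13.2222) + (0.7778) + (0.4444) + (11.1111) = 36.8889
Denominator Σ(z_t−z̄)² = 153.3333
r_1 = 36.8889 / 153.3333 = 0.241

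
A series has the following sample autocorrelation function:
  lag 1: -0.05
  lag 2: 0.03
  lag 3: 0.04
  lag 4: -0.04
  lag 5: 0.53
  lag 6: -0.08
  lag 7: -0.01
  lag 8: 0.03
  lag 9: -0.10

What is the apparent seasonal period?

5

The largest autocorrelation is r_5 = 0.53; the remaining lags stay at or below 0.04.
The dominant spike at lag 5 indicates a seasonal period of 5.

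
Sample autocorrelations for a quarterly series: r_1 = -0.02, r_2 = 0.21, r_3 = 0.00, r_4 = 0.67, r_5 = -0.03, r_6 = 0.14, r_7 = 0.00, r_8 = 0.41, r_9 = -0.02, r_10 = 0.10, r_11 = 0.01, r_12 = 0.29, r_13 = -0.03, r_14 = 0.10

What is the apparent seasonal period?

The largest autocorrelation is r_4 = 0.67, with weaker echoes at lags 8 (0.41) and 12 (0.29); the remaining lags stay at or below 0.21.
The dominant spike at lag 4 indicates a seasonal period of 4.

4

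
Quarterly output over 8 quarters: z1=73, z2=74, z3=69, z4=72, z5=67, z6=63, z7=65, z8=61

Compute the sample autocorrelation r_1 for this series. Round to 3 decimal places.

Mean z̄ = (73 + 74 + 69 + 72 + 67 + 63 + 65 + 61)/8 = 68.0000
Deviations from mean: 5.0000, 6.0000, 1.0000, 4.0000, -1.0000, -5.0000, -3.0000, -7.0000
Σ(z_t−z̄)(z_{t+1}−z̄) = (30.0000) + (6.0000) + (4.0000) + (-4.0000) + (5.0000) + (15.0000) + (21.0000) = 77.0000
Denominator Σ(z_t−z̄)² = 162.0000
r_1 = 77.0000 / 162.0000 = 0.475

0.475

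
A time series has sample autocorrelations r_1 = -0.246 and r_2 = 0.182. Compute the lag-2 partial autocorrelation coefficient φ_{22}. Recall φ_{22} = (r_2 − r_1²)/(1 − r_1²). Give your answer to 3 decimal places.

φ_{22} = (r_2 − r_1²) / (1 − r_1²)
r_1² = (-0.246)² = 0.060516
Numerator = 0.182 − 0.0605 = 0.1215; denominator = 1 − 0.0605 = 0.9395
φ_{22} = 0.1215 / 0.9395 = 0.129

0.129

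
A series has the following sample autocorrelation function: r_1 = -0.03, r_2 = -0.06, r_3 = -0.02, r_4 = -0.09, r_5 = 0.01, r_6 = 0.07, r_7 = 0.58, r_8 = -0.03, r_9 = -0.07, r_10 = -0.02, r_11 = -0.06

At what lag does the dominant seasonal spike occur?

7

The largest autocorrelation is r_7 = 0.58; the remaining lags stay at or below 0.07.
The dominant spike at lag 7 indicates a seasonal period of 7.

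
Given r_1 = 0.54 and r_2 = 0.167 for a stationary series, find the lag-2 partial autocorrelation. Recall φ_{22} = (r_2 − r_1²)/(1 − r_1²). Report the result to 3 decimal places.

φ_{22} = (r_2 − r_1²) / (1 − r_1²)
r_1² = (0.54)² = 0.2916
Numerator = 0.167 − 0.2916 = -0.1246; denominator = 1 − 0.2916 = 0.7084
φ_{22} = -0.1246 / 0.7084 = -0.176

-0.176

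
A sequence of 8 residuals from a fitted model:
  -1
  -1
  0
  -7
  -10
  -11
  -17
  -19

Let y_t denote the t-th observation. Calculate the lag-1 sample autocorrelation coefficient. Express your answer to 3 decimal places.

Mean ȳ = (-1 − 1 + 0 − 7 − 10 − 11 − 17 − 19)/8 = -8.2500
Deviations from mean: 7.2500, 7.2500, 8.2500, 1.2500, -1.7500, -2.7500, -8.7500, -10.7500
Σ(y_t−ȳ)(y_{t+1}−ȳ) = (52.5625) + (59.8125) + (10.3125) + (-2.1875) + (4.8125) + (24.0625) + (94.0625) = 243.4375
Denominator Σ(y_t−ȳ)² = 377.5000
r_1 = 243.4375 / 377.5000 = 0.645

0.645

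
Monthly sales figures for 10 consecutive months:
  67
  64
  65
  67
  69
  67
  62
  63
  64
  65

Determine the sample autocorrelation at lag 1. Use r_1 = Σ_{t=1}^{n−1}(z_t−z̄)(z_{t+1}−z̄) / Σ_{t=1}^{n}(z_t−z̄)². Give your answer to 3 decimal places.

Mean z̄ = (67 + 64 + 65 + 67 + 69 + 67 + 62 + 63 + 64 + 65)/10 = 65.3000
Numerator Σ_{t=1}^{9}(z_t−z̄)(z_{t+1}−z̄) = 15.6100
Denominator Σ(z_t−z̄)² = 42.1000
r_1 = 15.6100 / 42.1000 = 0.371

0.371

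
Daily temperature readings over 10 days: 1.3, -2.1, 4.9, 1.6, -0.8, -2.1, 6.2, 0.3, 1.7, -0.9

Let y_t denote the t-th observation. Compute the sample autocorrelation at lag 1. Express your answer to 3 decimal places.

-0.398

Mean ȳ = (1.3 − 2.1 + 4.9 + 1.6 − 0.8 − 2.1 + 6.2 + 0.3 + 1.7 − 0.9)/10 = 1.0100
Numerator Σ_{t=1}^{9}(y_t−ȳ)(y_{t+1}−ȳ) = -27.7771
Denominator Σ(y_t−ȳ)² = 69.7490
r_1 = -27.7771 / 69.7490 = -0.398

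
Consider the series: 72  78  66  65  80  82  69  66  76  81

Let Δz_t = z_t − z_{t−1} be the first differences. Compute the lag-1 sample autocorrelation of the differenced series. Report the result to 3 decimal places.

First differences Δz: 6, -12, -1, 15, 2, -13, -3, 10, 5
Mean of differences = 1.0000
Numerator Σ(Δz_t−Δz̄)(Δz_{t+1}−Δz̄) = -11.0000
Denominator Σ(Δz_t−Δz̄)² = 704.0000
r_1(Δz) = -11.0000 / 704.0000 = -0.016

-0.016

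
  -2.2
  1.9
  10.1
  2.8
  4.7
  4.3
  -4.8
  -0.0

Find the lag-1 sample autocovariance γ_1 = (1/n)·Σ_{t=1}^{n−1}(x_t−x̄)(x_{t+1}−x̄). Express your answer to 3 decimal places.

Mean x̄ = (-2.2 + 1.9 + 10.1 + 2.8 + 4.7 + 4.3 − 4.8 − 0.0)/8 = 2.1000
Σ_{t=1}^{7}(x_t−x̄)(x_{t+1}−x̄) = 11.7100
γ_1 = 11.7100 / 8 = 1.464

1.464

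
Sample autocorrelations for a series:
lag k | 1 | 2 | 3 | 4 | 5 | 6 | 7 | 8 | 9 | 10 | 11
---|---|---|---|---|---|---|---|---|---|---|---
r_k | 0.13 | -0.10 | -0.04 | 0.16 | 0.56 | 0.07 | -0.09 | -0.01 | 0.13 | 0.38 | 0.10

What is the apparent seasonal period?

5

The largest autocorrelation is r_5 = 0.56, with a weaker echo at lag 10 (0.38); the remaining lags stay at or below 0.16.
The dominant spike at lag 5 indicates a seasonal period of 5.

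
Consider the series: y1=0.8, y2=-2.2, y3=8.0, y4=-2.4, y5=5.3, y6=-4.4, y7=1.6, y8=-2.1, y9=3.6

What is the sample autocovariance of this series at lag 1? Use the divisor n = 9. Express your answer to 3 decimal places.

-10.761

Mean ȳ = (0.8 − 2.2 + 8.0 − 2.4 + 5.3 − 4.4 + 1.6 − 2.1 + 3.6)/9 = 0.9111
Σ_{t=1}^{8}(y_t−ȳ)(y_{t+1}−ȳ) = -96.8523
γ_1 = -96.8523 / 9 = -10.761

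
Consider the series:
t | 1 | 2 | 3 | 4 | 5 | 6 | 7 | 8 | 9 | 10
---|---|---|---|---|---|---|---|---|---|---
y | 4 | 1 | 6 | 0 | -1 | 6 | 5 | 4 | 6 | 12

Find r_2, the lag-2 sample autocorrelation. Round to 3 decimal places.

-0.063

Mean ȳ = (4 + 1 + 6 + 0 − 1 + 6 + 5 + 4 + 6 + 12)/10 = 4.3000
Numerator Σ_{t=1}^{8}(y_t−ȳ)(y_{t+2}−ȳ) = -7.9800
Denominator Σ(y_t−ȳ)² = 126.1000
r_2 = -7.9800 / 126.1000 = -0.063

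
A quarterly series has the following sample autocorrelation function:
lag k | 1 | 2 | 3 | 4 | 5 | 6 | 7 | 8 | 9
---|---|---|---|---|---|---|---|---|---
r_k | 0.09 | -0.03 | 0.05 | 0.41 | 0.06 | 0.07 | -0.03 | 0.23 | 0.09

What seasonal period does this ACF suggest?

4

The largest autocorrelation is r_4 = 0.41, with a weaker echo at lag 8 (0.23); the remaining lags stay at or below 0.09.
The dominant spike at lag 4 indicates a seasonal period of 4.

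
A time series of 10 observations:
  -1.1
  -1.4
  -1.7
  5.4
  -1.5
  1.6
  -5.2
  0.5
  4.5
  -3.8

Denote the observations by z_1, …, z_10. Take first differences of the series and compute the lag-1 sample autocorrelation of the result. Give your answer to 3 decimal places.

-0.521

First differences Δz: -0.3, -0.3, 7.1, -6.9, 3.1, -6.8, 5.7, 4.0, -8.3
Mean of differences = -0.3000
Numerator Σ(Δz_t−Δz̄)(Δz_{t+1}−Δz̄) = -140.9800
Denominator Σ(Δz_t−Δz̄)² = 270.6200
r_1(Δz) = -140.9800 / 270.6200 = -0.521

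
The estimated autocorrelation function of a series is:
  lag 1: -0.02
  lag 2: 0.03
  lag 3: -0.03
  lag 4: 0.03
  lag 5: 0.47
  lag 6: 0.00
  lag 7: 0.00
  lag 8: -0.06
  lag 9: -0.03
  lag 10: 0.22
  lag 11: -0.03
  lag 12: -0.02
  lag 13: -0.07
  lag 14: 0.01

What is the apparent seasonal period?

5

The largest autocorrelation is r_5 = 0.47, with a weaker echo at lag 10 (0.22); the remaining lags stay at or below 0.03.
The dominant spike at lag 5 indicates a seasonal period of 5.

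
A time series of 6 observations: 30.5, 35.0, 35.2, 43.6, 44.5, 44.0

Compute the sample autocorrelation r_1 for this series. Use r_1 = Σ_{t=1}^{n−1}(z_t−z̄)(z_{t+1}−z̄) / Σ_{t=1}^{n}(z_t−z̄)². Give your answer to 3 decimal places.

0.475

Mean z̄ = (30.5 + 35.0 + 35.2 + 43.6 + 44.5 + 44.0)/6 = 38.8000
Deviations from mean: -8.3000, -3.8000, -3.6000, 4.8000, 5.7000, 5.2000
Σ(z_t−z̄)(z_{t+1}−z̄) = (31.5400) + (13.6800) + (-17.2800) + (27.3600) + (29.6400) = 84.9400
Denominator Σ(z_t−z̄)² = 178.8600
r_1 = 84.9400 / 178.8600 = 0.475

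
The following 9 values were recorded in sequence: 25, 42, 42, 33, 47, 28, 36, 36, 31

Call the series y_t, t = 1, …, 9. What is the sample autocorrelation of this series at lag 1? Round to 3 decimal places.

-0.399

Mean ȳ = (25 + 42 + 42 + 33 + 47 + 28 + 36 + 36 + 31)/9 = 35.5556
Numerator Σ_{t=1}^{8}(y_t−ȳ)(y_{t+1}−ȳ) = -163.8642
Denominator Σ(y_t−ȳ)² = 410.2222
r_1 = -163.8642 / 410.2222 = -0.399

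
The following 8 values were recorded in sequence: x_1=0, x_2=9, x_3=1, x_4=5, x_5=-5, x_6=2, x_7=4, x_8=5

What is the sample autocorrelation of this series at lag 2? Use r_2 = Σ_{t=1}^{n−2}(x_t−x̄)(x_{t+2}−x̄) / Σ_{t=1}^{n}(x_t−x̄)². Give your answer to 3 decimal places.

Mean x̄ = (0 + 9 + 1 + 5 − 5 + 2 + 4 + 5)/8 = 2.6250
Deviations from mean: -2.6250, 6.3750, -1.6250, 2.3750, -7.6250, -0.6250, 1.3750, 2.3750
Numerator Σ_{t=1}^{6}(x_t−x̄)(x_{t+2}−x̄) = 18.3438
Denominator Σ(x_t−x̄)² = 121.8750
r_2 = 18.3438 / 121.8750 = 0.151

0.151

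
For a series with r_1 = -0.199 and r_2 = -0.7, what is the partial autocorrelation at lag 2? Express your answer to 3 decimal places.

φ_{22} = (r_2 − r_1²) / (1 − r_1²)
r_1² = (-0.199)² = 0.039601
Numerator = -0.7 − 0.0396 = -0.7396; denominator = 1 − 0.0396 = 0.9604
φ_{22} = -0.7396 / 0.9604 = -0.770

-0.770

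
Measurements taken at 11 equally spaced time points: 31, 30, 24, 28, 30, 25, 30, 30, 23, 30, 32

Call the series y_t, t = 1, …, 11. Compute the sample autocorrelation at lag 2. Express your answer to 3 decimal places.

-0.493

Mean ȳ = (31 + 30 + 24 + 28 + 30 + 25 + 30 + 30 + 23 + 30 + 32)/11 = 28.4545
Numerator Σ_{t=1}^{9}(y_t−ȳ)(y_{t+2}−ȳ) = -45.6860
Denominator Σ(y_t−ȳ)² = 92.7273
r_2 = -45.6860 / 92.7273 = -0.493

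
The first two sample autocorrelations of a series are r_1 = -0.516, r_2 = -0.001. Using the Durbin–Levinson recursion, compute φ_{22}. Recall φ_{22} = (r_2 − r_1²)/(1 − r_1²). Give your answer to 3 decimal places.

-0.364

φ_{22} = (r_2 − r_1²) / (1 − r_1²)
r_1² = (-0.516)² = 0.266256
Numerator = -0.001 − 0.2663 = -0.2673; denominator = 1 − 0.2663 = 0.7337
φ_{22} = -0.2673 / 0.7337 = -0.364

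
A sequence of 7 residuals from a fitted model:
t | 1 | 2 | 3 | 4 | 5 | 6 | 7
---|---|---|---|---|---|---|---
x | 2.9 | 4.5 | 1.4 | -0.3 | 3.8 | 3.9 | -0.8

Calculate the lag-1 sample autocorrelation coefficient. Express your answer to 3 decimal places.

-0.170

Mean x̄ = (2.9 + 4.5 + 1.4 − 0.3 + 3.8 + 3.9 − 0.8)/7 = 2.2000
Deviations from mean: 0.7000, 2.3000, -0.8000, -2.5000, 1.6000, 1.7000, -3.0000
Σ(x_t−x̄)(x_{t+1}−x̄) = (1.6100) + (-1.8400) + (2.0000) + (-4.0000) + (2.7200) + (-5.1000) = -4.6100
Denominator Σ(x_t−x̄)² = 27.1200
r_1 = -4.6100 / 27.1200 = -0.170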